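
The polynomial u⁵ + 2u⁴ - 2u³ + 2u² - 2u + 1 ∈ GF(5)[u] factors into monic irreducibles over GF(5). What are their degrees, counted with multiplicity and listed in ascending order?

5

Write f(u) = u⁵ + 2u⁴ - 2u³ + 2u² - 2u + 1.
Roots in GF(5): f(0) = 1; f(1) = 2; f(2) = 3; f(3) = 4; f(4) = 3.
Complete factorization: f(u) = (u⁵ + 2u⁴ - 2u³ + 2u² - 2u + 1).
Factor degrees with multiplicity: 5 = 5.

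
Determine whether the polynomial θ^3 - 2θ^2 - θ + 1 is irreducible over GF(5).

Yes

Write f(θ) = θ^3 - 2θ^2 - θ + 1.
Check for roots in GF(5): f(0) = 1; f(1) = 4; f(2) = 4; f(3) = 2; f(4) = 4.
No roots. A degree-3 polynomial over a field with no linear factor is irreducible.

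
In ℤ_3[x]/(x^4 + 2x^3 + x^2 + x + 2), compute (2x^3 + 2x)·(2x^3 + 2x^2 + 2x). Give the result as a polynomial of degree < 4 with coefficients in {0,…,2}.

x^3 + 2x

Multiply in ℤ_3[x]: (2x^3 + 2x)·(2x^3 + 2x^2 + 2x) = x^6 + x^5 + 2x^4 + x^3 + x^2.
Reduce using x^4 ≡ x^3 + 2x^2 + 2x + 1 (mod x^4 + 2x^3 + x^2 + x + 2).
Reduced: x^3 + 2x.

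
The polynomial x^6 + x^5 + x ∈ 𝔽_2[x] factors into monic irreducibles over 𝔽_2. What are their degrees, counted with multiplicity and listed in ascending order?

Write f(x) = x^6 + x^5 + x.
Roots in 𝔽_2: f(0) = 0 → root; f(1) = 1.
Linear factors from roots: (x).
Complete factorization: f(x) = (x)·(x^2 + x + 1)·(x^3 + x + 1).
Factor degrees with multiplicity: 1 + 2 + 3 = 6.

1, 2, 3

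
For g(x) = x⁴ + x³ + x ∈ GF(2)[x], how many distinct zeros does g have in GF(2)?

Evaluate at each of the 2 elements of GF(2):
g(0) = 0 → root; g(1) = 1.
Roots: {0}.

1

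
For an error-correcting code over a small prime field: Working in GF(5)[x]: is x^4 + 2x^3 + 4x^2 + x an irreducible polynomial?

Write f(x) = x^4 + 2x^3 + 4x^2 + x.
Check for roots in GF(5): f(0) = 0 → root; f(1) = 3; f(2) = 0 → root; f(3) = 4; f(4) = 2.
f(0) = 0, so (x) divides f(x); f is reducible.

No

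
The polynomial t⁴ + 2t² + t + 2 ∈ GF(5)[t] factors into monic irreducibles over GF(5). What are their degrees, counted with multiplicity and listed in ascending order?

2, 2

Write f(t) = t⁴ + 2t² + t + 2.
Roots in GF(5): f(0) = 2; f(1) = 1; f(2) = 3; f(3) = 4; f(4) = 4.
Complete factorization: f(t) = (t² + t + 1)·(t² + 4t + 2).
Factor degrees with multiplicity: 2 + 2 = 4.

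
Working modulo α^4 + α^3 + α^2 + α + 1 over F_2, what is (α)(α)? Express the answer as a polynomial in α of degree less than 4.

α^2

Multiply in F_2[α]: (α)·(α) = α^2.
Reduced: α^2.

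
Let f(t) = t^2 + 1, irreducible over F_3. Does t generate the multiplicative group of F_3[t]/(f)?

No

|GF(3^2)^×| = 3^2 − 1 = 8. Prime factorization: 8 = 2^3.
f is primitive ⇔ t has order 8 in GF(3)[t]/(f), i.e. t^(8/q) ≠ 1 for each prime q | 8.
t^(4) mod f = 1
Since t^(4) = 1, the order of t divides 4 < 8; not primitive.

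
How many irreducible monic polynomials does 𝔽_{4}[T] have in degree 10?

104754

By the necklace-counting formula, N_4(10) = (1/10) Σ_{d|10} μ(10/d)·4^d.
Divisors of 10: 1, 2, 5, 10; μ(10/d) for each: 1, -1, -1, 1.
Σ = 4^1 − 4^2 − 4^5 + 4^10 = 1047540.
N = 1047540/10 = 104754.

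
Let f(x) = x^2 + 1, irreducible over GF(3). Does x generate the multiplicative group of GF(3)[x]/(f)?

|GF(3^2)^×| = 3^2 − 1 = 8. Prime factorization: 8 = 2^3.
f is primitive ⇔ x has order 8 in GF(3)[x]/(f), i.e. x^(8/q) ≠ 1 for each prime q | 8.
x^(4) mod f = 1
Since x^(4) = 1, the order of x divides 4 < 8; not primitive.

No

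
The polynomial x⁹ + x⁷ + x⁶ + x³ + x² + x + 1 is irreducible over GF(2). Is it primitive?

Write f(x) = x⁹ + x⁷ + x⁶ + x³ + x² + x + 1.
|GF(2^9)^×| = 2^9 − 1 = 511. Prime factorization: 511 = 7·73.
f is primitive ⇔ x has order 511 in GF(2)[x]/(f), i.e. x^(511/q) ≠ 1 for each prime q | 511.
x^(73) mod f = x⁸ + x⁷ + x⁵ + x⁴ + x³ + x² + 1.
x^(7) mod f = x⁷.
None equal 1, so x has full order 511; f is primitive.

Yes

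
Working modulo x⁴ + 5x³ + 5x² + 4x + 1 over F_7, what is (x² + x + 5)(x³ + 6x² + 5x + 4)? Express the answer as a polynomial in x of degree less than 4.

x^3 + 4x^2 + 6x + 4

Multiply in F_7[x]: (x² + x + 5)·(x³ + 6x² + 5x + 4) = x⁵ + 2x³ + 4x² + x + 6.
Reduce using x⁴ ≡ 2x³ + 2x² + 3x + 6 (mod x⁴ + 5x³ + 5x² + 4x + 1).
Reduced: x³ + 4x² + 6x + 4.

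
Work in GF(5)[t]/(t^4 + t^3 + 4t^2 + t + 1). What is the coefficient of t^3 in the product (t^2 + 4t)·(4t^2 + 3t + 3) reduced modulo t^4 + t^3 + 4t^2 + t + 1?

Multiply in GF(5)[t]: (t^2 + 4t)·(4t^2 + 3t + 3) = 4t^4 + 4t^3 + 2t.
Reduce using t^4 ≡ 4t^3 + t^2 + 4t + 4 (mod t^4 + t^3 + 4t^2 + t + 1).
Reduced: 4t^2 + 3t + 1.

0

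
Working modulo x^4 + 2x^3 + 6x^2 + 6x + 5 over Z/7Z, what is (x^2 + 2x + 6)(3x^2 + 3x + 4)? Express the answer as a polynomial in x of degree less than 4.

3x^3 + 3x^2 + x + 2

Multiply in Z/7Z[x]: (x^2 + 2x + 6)·(3x^2 + 3x + 4) = 3x^4 + 2x^3 + 5x + 3.
Reduce using x^4 ≡ 5x^3 + x^2 + x + 2 (mod x^4 + 2x^3 + 6x^2 + 6x + 5).
Reduced: 3x^3 + 3x^2 + x + 2.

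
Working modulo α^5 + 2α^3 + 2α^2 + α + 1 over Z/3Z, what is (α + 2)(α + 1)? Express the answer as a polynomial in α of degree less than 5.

α^2 + 2

Multiply in Z/3Z[α]: (α + 2)·(α + 1) = α^2 + 2.
Reduced: α^2 + 2.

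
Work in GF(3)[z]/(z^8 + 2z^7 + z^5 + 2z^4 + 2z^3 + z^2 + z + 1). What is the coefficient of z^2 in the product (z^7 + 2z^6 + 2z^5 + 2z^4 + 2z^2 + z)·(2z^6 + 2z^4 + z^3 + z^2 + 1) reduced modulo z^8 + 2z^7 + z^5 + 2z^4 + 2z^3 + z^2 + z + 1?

0

Multiply in GF(3)[z]: (z^7 + 2z^6 + 2z^5 + 2z^4 + 2z^2 + z)·(2z^6 + 2z^4 + z^3 + z^2 + 1) = 2z^13 + z^12 + z^9 + z^7 + 2z^6 + 2z^4 + z^3 + 2z^2 + z.
Reduce using z^8 ≡ z^7 + 2z^5 + z^4 + z^3 + 2z^2 + 2z + 2 (mod z^8 + 2z^7 + z^5 + 2z^4 + 2z^3 + z^2 + z + 1).
Reduced: z^7 + 2z^4 + 2z^3.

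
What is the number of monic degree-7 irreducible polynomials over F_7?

117648

Gauss's count: N_{7}(7) = (1/7) Σ_{d|7} μ(7/d)·7^d.
Divisors of 7: 1, 7; μ(7/d) for each: -1, 1.
Σ = − 7^1 + 7^7 = 823536.
N = 823536/7 = 117648.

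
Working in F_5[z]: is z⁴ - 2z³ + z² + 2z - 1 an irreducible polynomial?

Write g(z) = z⁴ - 2z³ + z² + 2z - 1.
Check for roots in F_5: g(0) = 4; g(1) = 1; g(2) = 2; g(3) = 1; g(4) = 1.
No roots, so no linear factors.
Degree-2 irreducible divisors: test the 10 monic irreducibles of degree 2 over GF(5).
None of them divide g (all give nonzero remainder).
No irreducible factor of degree ≤ 2 exists, so g is irreducible over GF(5).

Yes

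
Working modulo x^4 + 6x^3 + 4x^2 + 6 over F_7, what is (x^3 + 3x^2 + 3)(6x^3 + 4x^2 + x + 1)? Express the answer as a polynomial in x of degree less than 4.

Multiply in F_7[x]: (x^3 + 3x^2 + 3)·(6x^3 + 4x^2 + x + 1) = 6x^6 + x^5 + 6x^4 + x^3 + x^2 + 3x + 3.
Reduce using x^4 ≡ x^3 + 3x^2 + 1 (mod x^4 + 6x^3 + 4x^2 + 6).
Reduced: 4x^3 + 2x^2 + 3x + 6.

4x^3 + 2x^2 + 3x + 6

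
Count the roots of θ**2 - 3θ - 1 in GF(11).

Write f(θ) = θ**2 - 3θ - 1.
Evaluate at each of the 11 elements of GF(11):
f(0) = 10; f(1) = 8; f(2) = 8; f(3) = 10; f(4) = 3; f(5) = 9; f(6) = 6; f(7) = 5; f(8) = 6; f(9) = 9; f(10) = 3.
No element is a root.

0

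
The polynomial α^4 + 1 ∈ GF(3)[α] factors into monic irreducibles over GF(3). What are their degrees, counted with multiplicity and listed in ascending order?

Write f(α) = α^4 + 1.
Roots in GF(3): f(0) = 1; f(1) = 2; f(2) = 2.
Complete factorization: f(α) = (α^2 + α - 1)·(α^2 - α - 1).
Factor degrees with multiplicity: 2 + 2 = 4.

2, 2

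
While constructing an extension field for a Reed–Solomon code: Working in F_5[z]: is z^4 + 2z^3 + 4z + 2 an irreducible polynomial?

Yes

Write f(z) = z^4 + 2z^3 + 4z + 2.
Check for roots in F_5: f(0) = 2; f(1) = 4; f(2) = 2; f(3) = 4; f(4) = 2.
No roots, so no linear factors.
Degree-2 irreducible divisors: test the 10 monic irreducibles of degree 2 over GF(5).
None of them divide f (all give nonzero remainder).
No irreducible factor of degree ≤ 2 exists, so f is irreducible over GF(5).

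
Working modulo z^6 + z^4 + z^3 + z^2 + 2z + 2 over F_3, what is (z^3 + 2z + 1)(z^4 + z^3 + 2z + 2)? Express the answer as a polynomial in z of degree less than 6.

Multiply in F_3[z]: (z^3 + 2z + 1)·(z^4 + z^3 + 2z + 2) = z^7 + z^6 + 2z^5 + 2z^4 + z^2 + 2.
Reduce using z^6 ≡ 2z^4 + 2z^3 + 2z^2 + z + 1 (mod z^6 + z^4 + z^3 + z^2 + 2z + 2).
Reduced: z^5 + z^3 + z^2 + 2z.

z^5 + z^3 + z^2 + 2z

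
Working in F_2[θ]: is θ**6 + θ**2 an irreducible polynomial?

Write g(θ) = θ**6 + θ**2.
Check for roots in F_2: g(0) = 0 → root; g(1) = 0 → root.
g(0) = 0, so (θ) divides g(θ); g is reducible.

No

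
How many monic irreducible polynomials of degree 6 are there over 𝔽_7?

The number of monic irreducibles of degree 6 over GF(7) is (1/6)·Σ_{d∣6} μ(6/d) 7^d.
Divisors of 6: 1, 2, 3, 6; μ(6/d) for each: 1, -1, -1, 1.
Σ = 7^1 − 7^2 − 7^3 + 7^6 = 117264.
N = 117264/6 = 19544.

19544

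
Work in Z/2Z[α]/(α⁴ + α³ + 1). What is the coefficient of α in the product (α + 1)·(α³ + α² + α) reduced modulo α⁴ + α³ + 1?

1

Multiply in Z/2Z[α]: (α + 1)·(α³ + α² + α) = α⁴ + α.
Reduce using α⁴ ≡ α³ + 1 (mod α⁴ + α³ + 1).
Reduced: α³ + α + 1.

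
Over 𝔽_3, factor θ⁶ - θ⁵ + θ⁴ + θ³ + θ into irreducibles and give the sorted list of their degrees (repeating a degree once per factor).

1, 1, 1, 3

Write h(θ) = θ⁶ - θ⁵ + θ⁴ + θ³ + θ.
Roots in 𝔽_3: h(0) = 0 → root; h(1) = 0 → root; h(2) = 1.
Linear factors from roots: (θ), (θ - 1).
Complete factorization: h(θ) = (θ)·(θ - 1)^2·(θ³ + θ² - θ + 1).
Factor degrees with multiplicity: 1 + 1 + 1 + 3 = 6.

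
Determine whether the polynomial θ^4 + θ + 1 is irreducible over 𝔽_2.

Yes

Write m(θ) = θ^4 + θ + 1.
Check for roots in 𝔽_2: m(0) = 1; m(1) = 1.
No roots, so no linear factors.
Monic irreducibles of degree 2 over GF(2): θ^2 + θ + 1.
None of them divide m (all give nonzero remainder).
No irreducible factor of degree ≤ 2 exists, so m is irreducible over GF(2).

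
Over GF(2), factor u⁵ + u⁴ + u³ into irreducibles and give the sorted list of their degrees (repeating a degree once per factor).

Write g(u) = u⁵ + u⁴ + u³.
Roots in GF(2): g(0) = 0 → root; g(1) = 1.
Linear factors from roots: (u).
Complete factorization: g(u) = (u)^3·(u² + u + 1).
Factor degrees with multiplicity: 1 + 1 + 1 + 2 = 5.

1, 1, 1, 2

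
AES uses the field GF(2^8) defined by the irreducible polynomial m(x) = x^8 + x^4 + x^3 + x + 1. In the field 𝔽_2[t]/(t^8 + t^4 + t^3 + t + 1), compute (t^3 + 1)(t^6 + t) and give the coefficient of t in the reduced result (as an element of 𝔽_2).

0

Multiply in 𝔽_2[t]: (t^3 + 1)·(t^6 + t) = t^9 + t^6 + t^4 + t.
Reduce using t^8 ≡ t^4 + t^3 + t + 1 (mod t^8 + t^4 + t^3 + t + 1).
Reduced: t^6 + t^5 + t^2.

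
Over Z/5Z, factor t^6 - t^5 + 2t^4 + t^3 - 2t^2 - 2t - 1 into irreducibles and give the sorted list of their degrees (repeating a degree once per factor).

1, 2, 3

Write g(t) = t^6 - t^5 + 2t^4 + t^3 - 2t^2 - 2t - 1.
Roots in Z/5Z: g(0) = 4; g(1) = 3; g(2) = 4; g(3) = 0 → root; g(4) = 2.
Linear factors from roots: (t + 2).
Complete factorization: g(t) = (t + 2)·(t^2 - t + 1)·(t^3 - 2t^2 + 2).
Factor degrees with multiplicity: 1 + 2 + 3 = 6.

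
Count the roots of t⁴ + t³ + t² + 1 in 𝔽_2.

Write P(t) = t⁴ + t³ + t² + 1.
Evaluate at each of the 2 elements of 𝔽_2:
P(0) = 1; P(1) = 0 → root.
Roots: {1}.

1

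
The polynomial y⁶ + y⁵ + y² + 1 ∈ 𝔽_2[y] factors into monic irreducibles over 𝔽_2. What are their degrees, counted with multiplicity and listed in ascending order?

1, 2, 3

Write g(y) = y⁶ + y⁵ + y² + 1.
Roots in 𝔽_2: g(0) = 1; g(1) = 0 → root.
Linear factors from roots: (y + 1).
Complete factorization: g(y) = (y + 1)·(y² + y + 1)·(y³ + y² + 1).
Factor degrees with multiplicity: 1 + 2 + 3 = 6.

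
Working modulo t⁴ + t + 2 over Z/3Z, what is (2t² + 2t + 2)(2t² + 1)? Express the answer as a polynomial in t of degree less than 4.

t^3 + t

Multiply in Z/3Z[t]: (2t² + 2t + 2)·(2t² + 1) = t⁴ + t³ + 2t + 2.
Reduce using t⁴ ≡ 2t + 1 (mod t⁴ + t + 2).
Reduced: t³ + t.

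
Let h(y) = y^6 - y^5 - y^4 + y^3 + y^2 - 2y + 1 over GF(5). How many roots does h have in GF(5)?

Evaluate at each of the 5 elements of GF(5):
h(0) = 1; h(1) = 0 → root; h(2) = 0 → root; h(3) = 1; h(4) = 4.
Roots: {1, 2}.

2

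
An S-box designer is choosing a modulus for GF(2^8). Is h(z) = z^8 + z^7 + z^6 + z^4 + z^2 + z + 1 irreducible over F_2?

Check for roots in F_2: h(0) = 1; h(1) = 1.
No roots, so no linear factors.
Monic irreducibles of degree 2 over GF(2): z^2 + z + 1.
None of them divide h (all give nonzero remainder).
Monic irreducibles of degree 3 over GF(2): z^3 + z + 1, z^3 + z^2 + 1.
None of them divide h (all give nonzero remainder).
Monic irreducibles of degree 4 over GF(2): z^4 + z + 1, z^4 + z^3 + 1, z^4 + z^3 + z^2 + z + 1.
None of them divide h (all give nonzero remainder).
No irreducible factor of degree ≤ 4 exists, so h is irreducible over GF(2).

Yes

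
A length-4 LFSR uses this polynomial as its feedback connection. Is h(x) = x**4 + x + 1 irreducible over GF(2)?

Yes

Check for roots in GF(2): h(0) = 1; h(1) = 1.
No roots, so no linear factors.
Monic irreducibles of degree 2 over GF(2): x**2 + x + 1.
None of them divide h (all give nonzero remainder).
No irreducible factor of degree ≤ 2 exists, so h is irreducible over GF(2).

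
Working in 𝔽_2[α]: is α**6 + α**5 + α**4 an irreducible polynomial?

Write f(α) = α**6 + α**5 + α**4.
Check for roots in 𝔽_2: f(0) = 0 → root; f(1) = 1.
f(0) = 0, so (α) divides f(α); f is reducible.

No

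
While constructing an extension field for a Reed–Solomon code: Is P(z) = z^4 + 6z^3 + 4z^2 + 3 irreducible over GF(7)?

No

Check for roots in GF(7): P(0) = 3; P(1) = 0 → root; P(2) = 6; P(3) = 2; P(4) = 0 → root; P(5) = 1; P(6) = 2.
P(1) = 0, so (z − 1) divides P(z); P is reducible.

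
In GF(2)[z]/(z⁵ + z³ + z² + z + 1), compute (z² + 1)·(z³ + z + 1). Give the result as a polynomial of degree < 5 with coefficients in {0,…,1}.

Multiply in GF(2)[z]: (z² + 1)·(z³ + z + 1) = z⁵ + z² + z + 1.
Reduce using z⁵ ≡ z³ + z² + z + 1 (mod z⁵ + z³ + z² + z + 1).
Reduced: z³.

z^3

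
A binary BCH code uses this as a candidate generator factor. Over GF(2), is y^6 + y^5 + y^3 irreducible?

No

Write m(y) = y^6 + y^5 + y^3.
Check for roots in GF(2): m(0) = 0 → root; m(1) = 1.
m(0) = 0, so (y) divides m(y); m is reducible.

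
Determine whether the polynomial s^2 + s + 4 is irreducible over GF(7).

Yes

Write g(s) = s^2 + s + 4.
Check for roots in GF(7): g(0) = 4; g(1) = 6; g(2) = 3; g(3) = 2; g(4) = 3; g(5) = 6; g(6) = 4.
No roots. A degree-2 polynomial over a field with no linear factor is irreducible.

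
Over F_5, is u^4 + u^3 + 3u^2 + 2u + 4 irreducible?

Write g(u) = u^4 + u^3 + 3u^2 + 2u + 4.
Check for roots in F_5: g(0) = 4; g(1) = 1; g(2) = 4; g(3) = 0 → root; g(4) = 0 → root.
g(3) = 0, so (u − 3) divides g(u); g is reducible.

No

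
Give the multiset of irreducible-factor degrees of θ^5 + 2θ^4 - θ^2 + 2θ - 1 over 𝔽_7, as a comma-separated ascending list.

1, 2, 2

Write g(θ) = θ^5 + 2θ^4 - θ^2 + 2θ - 1.
Linear factors from roots: (θ - 2).
Complete factorization: g(θ) = (θ - 2)·(θ^2 + 2θ + 2)^2.
Factor degrees with multiplicity: 1 + 2 + 2 = 5.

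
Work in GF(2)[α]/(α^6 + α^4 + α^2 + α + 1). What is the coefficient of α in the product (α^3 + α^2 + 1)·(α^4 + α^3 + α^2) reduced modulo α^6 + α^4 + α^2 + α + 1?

Multiply in GF(2)[α]: (α^3 + α^2 + 1)·(α^4 + α^3 + α^2) = α^7 + α^3 + α^2.
Reduce using α^6 ≡ α^4 + α^2 + α + 1 (mod α^6 + α^4 + α^2 + α + 1).
Reduced: α^5 + α.

1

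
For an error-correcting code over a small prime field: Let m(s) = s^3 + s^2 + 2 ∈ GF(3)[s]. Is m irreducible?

Yes

Check for roots in GF(3): m(0) = 2; m(1) = 1; m(2) = 2.
No roots. A degree-3 polynomial over a field with no linear factor is irreducible.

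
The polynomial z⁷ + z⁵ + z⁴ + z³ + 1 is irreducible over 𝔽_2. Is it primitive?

Write f(z) = z⁷ + z⁵ + z⁴ + z³ + 1.
|GF(2^7)^×| = 2^7 − 1 = 127. Prime factorization: 127 = 127.
f is primitive ⇔ z has order 127 in GF(2)[z]/(f), i.e. z^(127/q) ≠ 1 for each prime q | 127.
z^(1) mod f = z.
None equal 1, so z has full order 127; f is primitive.

Yes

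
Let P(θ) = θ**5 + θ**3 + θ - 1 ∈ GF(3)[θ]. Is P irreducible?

Check for roots in GF(3): P(0) = 2; P(1) = 2; P(2) = 2.
No roots, so no linear factors.
Monic irreducibles of degree 2 over GF(3): θ**2 + 1, θ**2 + θ - 1, θ**2 - θ - 1.
None of them divide P (all give nonzero remainder).
No irreducible factor of degree ≤ 2 exists, so P is irreducible over GF(3).

Yes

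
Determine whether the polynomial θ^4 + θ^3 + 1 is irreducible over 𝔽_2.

Write P(θ) = θ^4 + θ^3 + 1.
Check for roots in 𝔽_2: P(0) = 1; P(1) = 1.
No roots, so no linear factors.
Monic irreducibles of degree 2 over GF(2): θ^2 + θ + 1.
None of them divide P (all give nonzero remainder).
No irreducible factor of degree ≤ 2 exists, so P is irreducible over GF(2).

Yes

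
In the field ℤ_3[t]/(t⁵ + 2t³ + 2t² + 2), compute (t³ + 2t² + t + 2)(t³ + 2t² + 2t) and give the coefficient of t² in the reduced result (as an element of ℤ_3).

1

Multiply in ℤ_3[t]: (t³ + 2t² + t + 2)·(t³ + 2t² + 2t) = t⁶ + t⁵ + t⁴ + 2t³ + t.
Reduce using t⁵ ≡ t³ + t² + 1 (mod t⁵ + 2t³ + 2t² + 2).
Reduced: 2t⁴ + t³ + t² + 2t + 1.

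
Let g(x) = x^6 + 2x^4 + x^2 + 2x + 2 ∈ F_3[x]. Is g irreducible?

Check for roots in F_3: g(0) = 2; g(1) = 2; g(2) = 1.
No roots, so no linear factors.
Monic irreducibles of degree 2 over GF(3): x^2 + 1, x^2 + x + 2, x^2 + 2x + 2.
None of them divide g (all give nonzero remainder).
Degree-3 irreducible divisors: test the 8 monic irreducibles of degree 3 over GF(3).
None of them divide g (all give nonzero remainder).
No irreducible factor of degree ≤ 3 exists, so g is irreducible over GF(3).

Yes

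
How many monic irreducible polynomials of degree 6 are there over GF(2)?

9

Gauss's count: N_{2}(6) = (1/6) Σ_{d|6} μ(6/d)·2^d.
Divisors of 6: 1, 2, 3, 6; μ(6/d) for each: 1, -1, -1, 1.
Σ = 2^1 − 2^2 − 2^3 + 2^6 = 54.
N = 54/6 = 9.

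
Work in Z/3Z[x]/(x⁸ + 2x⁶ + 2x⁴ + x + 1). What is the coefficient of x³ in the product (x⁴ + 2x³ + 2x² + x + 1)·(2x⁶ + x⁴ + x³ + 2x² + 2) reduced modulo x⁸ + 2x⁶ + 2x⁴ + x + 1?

2

Multiply in Z/3Z[x]: (x⁴ + 2x³ + 2x² + x + 1)·(2x⁶ + x⁴ + x³ + 2x² + 2) = 2x¹⁰ + x⁹ + 2x⁸ + 2x⁷ + 2x⁶ + x⁵ + 2x⁴ + x³ + 2x + 2.
Reduce using x⁸ ≡ x⁶ + x⁴ + 2x + 2 (mod x⁸ + 2x⁶ + 2x⁴ + x + 1).
Reduced: 2x⁶ + 2x⁵ + 2x³ + 1.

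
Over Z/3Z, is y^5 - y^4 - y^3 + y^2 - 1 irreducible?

Write g(y) = y^5 - y^4 - y^3 + y^2 - 1.
Check for roots in Z/3Z: g(0) = 2; g(1) = 2; g(2) = 2.
No roots, so no linear factors.
Monic irreducibles of degree 2 over GF(3): y^2 + 1, y^2 + y - 1, y^2 - y - 1.
None of them divide g (all give nonzero remainder).
No irreducible factor of degree ≤ 2 exists, so g is irreducible over GF(3).

Yes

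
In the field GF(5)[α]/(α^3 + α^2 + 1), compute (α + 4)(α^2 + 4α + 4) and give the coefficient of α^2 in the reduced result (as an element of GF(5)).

2

Multiply in GF(5)[α]: (α + 4)·(α^2 + 4α + 4) = α^3 + 3α^2 + 1.
Reduce using α^3 ≡ 4α^2 + 4 (mod α^3 + α^2 + 1).
Reduced: 2α^2.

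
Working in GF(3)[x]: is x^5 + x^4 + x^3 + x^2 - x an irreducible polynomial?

Write P(x) = x^5 + x^4 + x^3 + x^2 - x.
Check for roots in GF(3): P(0) = 0 → root; P(1) = 0 → root; P(2) = 1.
P(0) = 0, so (x) divides P(x); P is reducible.

No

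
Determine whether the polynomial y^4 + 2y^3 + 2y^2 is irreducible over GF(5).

No

Write h(y) = y^4 + 2y^3 + 2y^2.
Check for roots in GF(5): h(0) = 0 → root; h(1) = 0 → root; h(2) = 0 → root; h(3) = 3; h(4) = 1.
h(0) = 0, so (y) divides h(y); h is reducible.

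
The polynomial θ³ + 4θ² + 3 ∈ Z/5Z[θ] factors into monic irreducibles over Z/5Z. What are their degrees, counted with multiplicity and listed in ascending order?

3

Write f(θ) = θ³ + 4θ² + 3.
Roots in Z/5Z: f(0) = 3; f(1) = 3; f(2) = 2; f(3) = 1; f(4) = 1.
Complete factorization: f(θ) = (θ³ + 4θ² + 3).
Factor degrees with multiplicity: 3 = 3.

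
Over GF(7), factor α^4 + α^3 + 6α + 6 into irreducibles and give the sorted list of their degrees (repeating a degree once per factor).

Write g(α) = α^4 + α^3 + 6α + 6.
Linear factors from roots: (α + 6), (α + 5), (α + 3), (α + 1).
Complete factorization: g(α) = (α + 1)·(α + 3)·(α + 5)·(α + 6).
Factor degrees with multiplicity: 1 + 1 + 1 + 1 = 4.

1, 1, 1, 1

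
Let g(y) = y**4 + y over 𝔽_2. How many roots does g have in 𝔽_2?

2

Evaluate at each of the 2 elements of 𝔽_2:
g(0) = 0 → root; g(1) = 0 → root.
Roots: {0, 1}.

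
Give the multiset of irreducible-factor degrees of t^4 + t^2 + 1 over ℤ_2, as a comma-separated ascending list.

2, 2

Write g(t) = t^4 + t^2 + 1.
Roots in ℤ_2: g(0) = 1; g(1) = 1.
Complete factorization: g(t) = (t^2 + t + 1)^2.
Factor degrees with multiplicity: 2 + 2 = 4.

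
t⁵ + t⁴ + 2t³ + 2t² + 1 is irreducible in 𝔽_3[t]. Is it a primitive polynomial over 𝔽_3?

Yes

Write f(t) = t⁵ + t⁴ + 2t³ + 2t² + 1.
|GF(3^5)^×| = 3^5 − 1 = 242. Prime factorization: 242 = 2·11^2.
f is primitive ⇔ t has order 242 in GF(3)[t]/(f), i.e. t^(242/q) ≠ 1 for each prime q | 242.
t^(121) mod f = 2.
t^(22) mod f = t⁴ + 2t + 1.
None equal 1, so t has full order 242; f is primitive.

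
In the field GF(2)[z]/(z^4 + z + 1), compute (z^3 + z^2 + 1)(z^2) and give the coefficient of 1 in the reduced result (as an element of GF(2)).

1

Multiply in GF(2)[z]: (z^3 + z^2 + 1)·(z^2) = z^5 + z^4 + z^2.
Reduce using z^4 ≡ z + 1 (mod z^4 + z + 1).
Reduced: 1.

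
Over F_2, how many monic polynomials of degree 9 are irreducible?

56

x^(2^9) − x is the product of all monic irreducibles of degree dividing 9; Möbius inversion gives N = (1/9) Σ μ(9/d)·2^d.
Divisors of 9: 1, 3, 9; μ(9/d) for each: 0, -1, 1.
Σ = − 2^3 + 2^9 = 504.
N = 504/9 = 56.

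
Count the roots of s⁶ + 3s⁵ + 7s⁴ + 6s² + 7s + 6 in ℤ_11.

Write g(s) = s⁶ + 3s⁵ + 7s⁴ + 6s² + 7s + 6.
Evaluate at each of the 11 elements of ℤ_11:
g(0) = 6; g(1) = 8; g(2) = 8; g(3) = 5; g(4) = 4; g(5) = 9; g(6) = 10; g(7) = 8; g(8) = 1; g(9) = 8; g(10) = 10.
No element is a root.

0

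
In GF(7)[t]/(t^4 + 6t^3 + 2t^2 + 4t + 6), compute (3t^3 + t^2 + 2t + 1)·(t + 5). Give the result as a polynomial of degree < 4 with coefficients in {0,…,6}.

Multiply in GF(7)[t]: (3t^3 + t^2 + 2t + 1)·(t + 5) = 3t^4 + 2t^3 + 4t + 5.
Reduce using t^4 ≡ t^3 + 5t^2 + 3t + 1 (mod t^4 + 6t^3 + 2t^2 + 4t + 6).
Reduced: 5t^3 + t^2 + 6t + 1.

5t^3 + t^2 + 6t + 1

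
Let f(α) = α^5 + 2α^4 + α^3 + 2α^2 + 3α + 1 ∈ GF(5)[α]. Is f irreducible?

Check for roots in GF(5): f(0) = 1; f(1) = 0 → root; f(2) = 2; f(3) = 0 → root; f(4) = 0 → root.
f(1) = 0, so (α − 1) divides f(α); f is reducible.

No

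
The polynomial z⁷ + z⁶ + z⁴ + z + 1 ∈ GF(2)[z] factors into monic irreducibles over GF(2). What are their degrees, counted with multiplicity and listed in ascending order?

7

Write g(z) = z⁷ + z⁶ + z⁴ + z + 1.
Roots in GF(2): g(0) = 1; g(1) = 1.
Complete factorization: g(z) = (z⁷ + z⁶ + z⁴ + z + 1).
Factor degrees with multiplicity: 7 = 7.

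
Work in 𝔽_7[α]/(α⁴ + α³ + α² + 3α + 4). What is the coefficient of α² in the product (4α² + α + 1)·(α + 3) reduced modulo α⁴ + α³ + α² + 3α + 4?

6

Multiply in 𝔽_7[α]: (4α² + α + 1)·(α + 3) = 4α³ + 6α² + 4α + 3.
Reduced: 4α³ + 6α² + 4α + 3.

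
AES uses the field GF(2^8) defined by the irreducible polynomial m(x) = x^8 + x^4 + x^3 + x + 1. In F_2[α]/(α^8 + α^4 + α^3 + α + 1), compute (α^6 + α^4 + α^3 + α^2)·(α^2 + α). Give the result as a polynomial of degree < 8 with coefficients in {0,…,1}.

Multiply in F_2[α]: (α^6 + α^4 + α^3 + α^2)·(α^2 + α) = α^8 + α^7 + α^6 + α^3.
Reduce using α^8 ≡ α^4 + α^3 + α + 1 (mod α^8 + α^4 + α^3 + α + 1).
Reduced: α^7 + α^6 + α^4 + α + 1.

α^7 + α^6 + α^4 + α + 1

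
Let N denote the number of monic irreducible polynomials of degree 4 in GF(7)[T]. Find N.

By the necklace-counting formula, N_7(4) = (1/4) Σ_{d|4} μ(4/d)·7^d.
Divisors of 4: 1, 2, 4; μ(4/d) for each: 0, -1, 1.
Σ = − 7^2 + 7^4 = 2352.
N = 2352/4 = 588.

588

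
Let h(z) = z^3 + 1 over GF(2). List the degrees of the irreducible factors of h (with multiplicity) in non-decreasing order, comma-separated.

Roots in GF(2): h(0) = 1; h(1) = 0 → root.
Linear factors from roots: (z + 1).
Complete factorization: h(z) = (z + 1)·(z^2 + z + 1).
Factor degrees with multiplicity: 1 + 2 = 3.

1, 2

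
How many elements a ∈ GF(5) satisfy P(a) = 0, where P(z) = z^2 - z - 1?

1

Evaluate at each of the 5 elements of GF(5):
P(0) = 4; P(1) = 4; P(2) = 1; P(3) = 0 → root; P(4) = 1.
Roots: {3}.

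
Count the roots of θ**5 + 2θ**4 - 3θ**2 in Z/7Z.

3

Write h(θ) = θ**5 + 2θ**4 - 3θ**2.
Evaluate at each of the 7 elements of Z/7Z:
h(0) = 0 → root; h(1) = 0 → root; h(2) = 3; h(3) = 0 → root; h(4) = 4; h(5) = 2; h(6) = 5.
Roots: {0, 1, 3}.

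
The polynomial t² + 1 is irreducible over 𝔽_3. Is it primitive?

No

Write f(t) = t² + 1.
|GF(3^2)^×| = 3^2 − 1 = 8. Prime factorization: 8 = 2^3.
f is primitive ⇔ t has order 8 in GF(3)[t]/(f), i.e. t^(8/q) ≠ 1 for each prime q | 8.
t^(4) mod f = 1
Since t^(4) = 1, the order of t divides 4 < 8; not primitive.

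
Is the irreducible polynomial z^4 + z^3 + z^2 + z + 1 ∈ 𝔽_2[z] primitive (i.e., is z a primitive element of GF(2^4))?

Write f(z) = z^4 + z^3 + z^2 + z + 1.
|GF(2^4)^×| = 2^4 − 1 = 15. Prime factorization: 15 = 3·5.
f is primitive ⇔ z has order 15 in GF(2)[z]/(f), i.e. z^(15/q) ≠ 1 for each prime q | 15.
z^(5) mod f = 1
z^(3) mod f = z^3.
Since z^(5) = 1, the order of z divides 5 < 15; not primitive.

No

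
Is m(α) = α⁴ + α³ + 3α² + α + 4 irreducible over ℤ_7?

Check for roots in ℤ_7: m(0) = 4; m(1) = 3; m(2) = 0 → root; m(3) = 2; m(4) = 5; m(5) = 1; m(6) = 6.
m(2) = 0, so (α − 2) divides m(α); m is reducible.

No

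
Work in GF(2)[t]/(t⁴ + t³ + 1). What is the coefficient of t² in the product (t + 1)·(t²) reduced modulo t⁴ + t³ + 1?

1

Multiply in GF(2)[t]: (t + 1)·(t²) = t³ + t².
Reduced: t³ + t².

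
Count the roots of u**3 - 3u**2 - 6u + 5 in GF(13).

Write P(u) = u**3 - 3u**2 - 6u + 5.
Evaluate at each of the 13 elements of GF(13):
P(0) = 5; P(1) = 10; P(2) = 2; P(3) = 0 → root; P(4) = 10; P(5) = 12; P(6) = 12; P(7) = 3; P(8) = 4; P(9) = 8; P(10) = 8; P(11) = 10; P(12) = 7.
Roots: {3}.

1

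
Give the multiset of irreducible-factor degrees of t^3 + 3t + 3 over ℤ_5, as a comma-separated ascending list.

Write h(t) = t^3 + 3t + 3.
Roots in ℤ_5: h(0) = 3; h(1) = 2; h(2) = 2; h(3) = 4; h(4) = 4.
Complete factorization: h(t) = (t^3 + 3t + 3).
Factor degrees with multiplicity: 3 = 3.

3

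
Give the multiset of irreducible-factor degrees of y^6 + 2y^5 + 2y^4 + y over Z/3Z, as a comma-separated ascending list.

Write f(y) = y^6 + 2y^5 + 2y^4 + y.
Roots in Z/3Z: f(0) = 0 → root; f(1) = 0 → root; f(2) = 0 → root.
Linear factors from roots: (y), (y + 2), (y + 1).
Complete factorization: f(y) = (y)·(y + 2)·(y + 1)^2·(y^2 + y + 2).
Factor degrees with multiplicity: 1 + 1 + 1 + 1 + 2 = 6.

1, 1, 1, 1, 2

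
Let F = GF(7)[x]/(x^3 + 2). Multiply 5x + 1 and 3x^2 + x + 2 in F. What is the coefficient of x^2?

Multiply in GF(7)[x]: (5x + 1)·(3x^2 + x + 2) = x^3 + x^2 + 4x + 2.
Reduce using x^3 ≡ 5 (mod x^3 + 2).
Reduced: x^2 + 4x.

1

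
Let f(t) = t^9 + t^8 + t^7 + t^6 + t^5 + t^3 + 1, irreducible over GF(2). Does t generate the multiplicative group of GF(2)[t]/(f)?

|GF(2^9)^×| = 2^9 − 1 = 511. Prime factorization: 511 = 7·73.
f is primitive ⇔ t has order 511 in GF(2)[t]/(f), i.e. t^(511/q) ≠ 1 for each prime q | 511.
t^(73) mod f = t^7 + t^6 + t^5 + t^4 + t + 1.
t^(7) mod f = t^7.
None equal 1, so t has full order 511; f is primitive.

Yes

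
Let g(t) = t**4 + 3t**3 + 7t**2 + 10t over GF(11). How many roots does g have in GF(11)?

4

Evaluate at each of the 11 elements of GF(11):
g(0) = 0 → root; g(1) = 10; g(2) = 0 → root; g(3) = 2; g(4) = 6; g(5) = 4; g(6) = 1; g(7) = 4; g(8) = 0 → root; g(9) = 0 → root; g(10) = 6.
Roots: {0, 2, 8, 9}.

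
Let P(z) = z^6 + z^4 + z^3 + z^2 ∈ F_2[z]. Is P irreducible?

Check for roots in F_2: P(0) = 0 → root; P(1) = 0 → root.
P(0) = 0, so (z) divides P(z); P is reducible.

No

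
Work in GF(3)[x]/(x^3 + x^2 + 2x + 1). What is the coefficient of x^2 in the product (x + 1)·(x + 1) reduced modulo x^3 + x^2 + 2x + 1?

1

Multiply in GF(3)[x]: (x + 1)·(x + 1) = x^2 + 2x + 1.
Reduced: x^2 + 2x + 1.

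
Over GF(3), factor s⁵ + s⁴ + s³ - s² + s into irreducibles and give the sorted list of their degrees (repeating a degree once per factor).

1, 1, 1, 2

Write g(s) = s⁵ + s⁴ + s³ - s² + s.
Roots in GF(3): g(0) = 0 → root; g(1) = 0 → root; g(2) = 0 → root.
Linear factors from roots: (s), (s - 1), (s + 1).
Complete factorization: g(s) = (s)·(s + 1)·(s - 1)·(s² + s - 1).
Factor degrees with multiplicity: 1 + 1 + 1 + 2 = 5.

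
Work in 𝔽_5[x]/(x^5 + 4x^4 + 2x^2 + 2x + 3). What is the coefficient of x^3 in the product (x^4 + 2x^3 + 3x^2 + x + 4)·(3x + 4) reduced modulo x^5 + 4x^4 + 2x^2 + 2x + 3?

2

Multiply in 𝔽_5[x]: (x^4 + 2x^3 + 3x^2 + x + 4)·(3x + 4) = 3x^5 + 2x^3 + x + 1.
Reduce using x^5 ≡ x^4 + 3x^2 + 3x + 2 (mod x^5 + 4x^4 + 2x^2 + 2x + 3).
Reduced: 3x^4 + 2x^3 + 4x^2 + 2.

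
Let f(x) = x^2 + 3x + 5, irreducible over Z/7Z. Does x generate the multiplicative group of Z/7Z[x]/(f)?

Yes

|GF(7^2)^×| = 7^2 − 1 = 48. Prime factorization: 48 = 2^4·3.
f is primitive ⇔ x has order 48 in GF(7)[x]/(f), i.e. x^(48/q) ≠ 1 for each prime q | 48.
x^(24) mod f = 6.
x^(16) mod f = 4.
None equal 1, so x has full order 48; f is primitive.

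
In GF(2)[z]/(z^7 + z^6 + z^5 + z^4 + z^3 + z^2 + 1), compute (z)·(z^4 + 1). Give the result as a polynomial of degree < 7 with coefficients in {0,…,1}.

Multiply in GF(2)[z]: (z)·(z^4 + 1) = z^5 + z.
Reduced: z^5 + z.

z^5 + z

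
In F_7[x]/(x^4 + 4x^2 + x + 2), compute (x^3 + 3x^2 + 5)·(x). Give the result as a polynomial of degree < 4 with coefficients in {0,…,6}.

3x^3 + 3x^2 + 4x + 5

Multiply in F_7[x]: (x^3 + 3x^2 + 5)·(x) = x^4 + 3x^3 + 5x.
Reduce using x^4 ≡ 3x^2 + 6x + 5 (mod x^4 + 4x^2 + x + 2).
Reduced: 3x^3 + 3x^2 + 4x + 5.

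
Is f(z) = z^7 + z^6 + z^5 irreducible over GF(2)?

No

Check for roots in GF(2): f(0) = 0 → root; f(1) = 1.
f(0) = 0, so (z) divides f(z); f is reducible.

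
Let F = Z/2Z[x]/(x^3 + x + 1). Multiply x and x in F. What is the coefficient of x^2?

Multiply in Z/2Z[x]: (x)·(x) = x^2.
Reduced: x^2.

1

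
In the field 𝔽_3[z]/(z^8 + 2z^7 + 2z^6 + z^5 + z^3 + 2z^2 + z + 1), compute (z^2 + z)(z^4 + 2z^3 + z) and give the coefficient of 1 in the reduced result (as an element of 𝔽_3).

0

Multiply in 𝔽_3[z]: (z^2 + z)·(z^4 + 2z^3 + z) = z^6 + 2z^4 + z^3 + z^2.
Reduced: z^6 + 2z^4 + z^3 + z^2.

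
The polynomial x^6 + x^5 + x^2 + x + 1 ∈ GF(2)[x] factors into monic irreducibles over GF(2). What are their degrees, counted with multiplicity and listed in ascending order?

6

Write h(x) = x^6 + x^5 + x^2 + x + 1.
Roots in GF(2): h(0) = 1; h(1) = 1.
Complete factorization: h(x) = (x^6 + x^5 + x^2 + x + 1).
Factor degrees with multiplicity: 6 = 6.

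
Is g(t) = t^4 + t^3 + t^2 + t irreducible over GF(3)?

No

Check for roots in GF(3): g(0) = 0 → root; g(1) = 1; g(2) = 0 → root.
g(0) = 0, so (t) divides g(t); g is reducible.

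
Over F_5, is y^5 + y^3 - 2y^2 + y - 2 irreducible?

Write g(y) = y^5 + y^3 - 2y^2 + y - 2.
Check for roots in F_5: g(0) = 3; g(1) = 4; g(2) = 2; g(3) = 3; g(4) = 3.
No roots, so no linear factors.
Degree-2 irreducible divisors: test the 10 monic irreducibles of degree 2 over GF(5).
None of them divide g (all give nonzero remainder).
No irreducible factor of degree ≤ 2 exists, so g is irreducible over GF(5).

Yes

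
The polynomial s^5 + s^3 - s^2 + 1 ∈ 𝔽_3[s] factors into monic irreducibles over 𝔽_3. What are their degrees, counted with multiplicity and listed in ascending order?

Write g(s) = s^5 + s^3 - s^2 + 1.
Roots in 𝔽_3: g(0) = 1; g(1) = 2; g(2) = 1.
Complete factorization: g(s) = (s^5 + s^3 - s^2 + 1).
Factor degrees with multiplicity: 5 = 5.

5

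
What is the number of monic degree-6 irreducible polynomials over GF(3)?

x^(3^6) − x is the product of all monic irreducibles of degree dividing 6; Möbius inversion gives N = (1/6) Σ μ(6/d)·3^d.
Divisors of 6: 1, 2, 3, 6; μ(6/d) for each: 1, -1, -1, 1.
Σ = 3^1 − 3^2 − 3^3 + 3^6 = 696.
N = 696/6 = 116.

116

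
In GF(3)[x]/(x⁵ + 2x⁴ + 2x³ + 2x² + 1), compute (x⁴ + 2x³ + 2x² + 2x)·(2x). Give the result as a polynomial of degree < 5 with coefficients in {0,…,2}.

1

Multiply in GF(3)[x]: (x⁴ + 2x³ + 2x² + 2x)·(2x) = 2x⁵ + x⁴ + x³ + x².
Reduce using x⁵ ≡ x⁴ + x³ + x² + 2 (mod x⁵ + 2x⁴ + 2x³ + 2x² + 1).
Reduced: 1.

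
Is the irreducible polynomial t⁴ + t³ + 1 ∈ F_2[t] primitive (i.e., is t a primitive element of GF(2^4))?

Write f(t) = t⁴ + t³ + 1.
|GF(2^4)^×| = 2^4 − 1 = 15. Prime factorization: 15 = 3·5.
f is primitive ⇔ t has order 15 in GF(2)[t]/(f), i.e. t^(15/q) ≠ 1 for each prime q | 15.
t^(5) mod f = t³ + t + 1.
t^(3) mod f = t³.
None equal 1, so t has full order 15; f is primitive.

Yes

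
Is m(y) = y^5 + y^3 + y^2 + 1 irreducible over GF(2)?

Check for roots in GF(2): m(0) = 1; m(1) = 0 → root.
m(1) = 0, so (y − 1) divides m(y); m is reducible.

No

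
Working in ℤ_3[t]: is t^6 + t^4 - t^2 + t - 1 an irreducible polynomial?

Yes

Write f(t) = t^6 + t^4 - t^2 + t - 1.
Check for roots in ℤ_3: f(0) = 2; f(1) = 1; f(2) = 2.
No roots, so no linear factors.
Monic irreducibles of degree 2 over GF(3): t^2 + 1, t^2 + t - 1, t^2 - t - 1.
None of them divide f (all give nonzero remainder).
Degree-3 irreducible divisors: test the 8 monic irreducibles of degree 3 over GF(3).
None of them divide f (all give nonzero remainder).
No irreducible factor of degree ≤ 3 exists, so f is irreducible over GF(3).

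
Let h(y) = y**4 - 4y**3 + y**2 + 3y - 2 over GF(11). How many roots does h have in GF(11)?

Evaluate at each of the 11 elements of GF(11):
h(0) = 9; h(1) = 10; h(2) = 3; h(3) = 0 → root; h(4) = 4; h(5) = 9; h(6) = 0 → root; h(7) = 8; h(8) = 0 → root; h(9) = 0 → root; h(10) = 1.
Roots: {3, 6, 8, 9}.

4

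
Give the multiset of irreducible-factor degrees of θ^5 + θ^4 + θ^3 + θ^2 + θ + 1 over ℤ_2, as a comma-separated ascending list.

Write h(θ) = θ^5 + θ^4 + θ^3 + θ^2 + θ + 1.
Roots in ℤ_2: h(0) = 1; h(1) = 0 → root.
Linear factors from roots: (θ + 1).
Complete factorization: h(θ) = (θ + 1)·(θ^2 + θ + 1)^2.
Factor degrees with multiplicity: 1 + 2 + 2 = 5.

1, 2, 2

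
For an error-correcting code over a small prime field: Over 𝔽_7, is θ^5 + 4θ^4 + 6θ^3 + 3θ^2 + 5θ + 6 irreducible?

No

Write g(θ) = θ^5 + 4θ^4 + 6θ^3 + 3θ^2 + 5θ + 6.
Check for roots in 𝔽_7: g(0) = 6; g(1) = 4; g(2) = 4; g(3) = 0 → root; g(4) = 0 → root; g(5) = 6; g(6) = 1.
g(3) = 0, so (θ − 3) divides g(θ); g is reducible.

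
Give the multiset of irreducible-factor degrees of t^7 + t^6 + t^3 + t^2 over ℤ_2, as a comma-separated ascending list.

Write h(t) = t^7 + t^6 + t^3 + t^2.
Roots in ℤ_2: h(0) = 0 → root; h(1) = 0 → root.
Linear factors from roots: (t), (t + 1).
Complete factorization: h(t) = (t)^2·(t + 1)^5.
Factor degrees with multiplicity: 1 + 1 + 1 + 1 + 1 + 1 + 1 = 7.

1, 1, 1, 1, 1, 1, 1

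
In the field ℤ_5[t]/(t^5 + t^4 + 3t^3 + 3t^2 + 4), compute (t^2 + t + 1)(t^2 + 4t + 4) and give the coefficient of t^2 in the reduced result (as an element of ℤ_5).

4

Multiply in ℤ_5[t]: (t^2 + t + 1)·(t^2 + 4t + 4) = t^4 + 4t^2 + 3t + 4.
Reduced: t^4 + 4t^2 + 3t + 4.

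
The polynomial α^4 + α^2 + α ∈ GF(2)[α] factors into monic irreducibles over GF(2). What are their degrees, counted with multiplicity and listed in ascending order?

Write h(α) = α^4 + α^2 + α.
Roots in GF(2): h(0) = 0 → root; h(1) = 1.
Linear factors from roots: (α).
Complete factorization: h(α) = (α)·(α^3 + α + 1).
Factor degrees with multiplicity: 1 + 3 = 4.

1, 3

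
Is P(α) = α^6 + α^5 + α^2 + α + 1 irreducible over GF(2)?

Check for roots in GF(2): P(0) = 1; P(1) = 1.
No roots, so no linear factors.
Monic irreducibles of degree 2 over GF(2): α^2 + α + 1.
None of them divide P (all give nonzero remainder).
Monic irreducibles of degree 3 over GF(2): α^3 + α + 1, α^3 + α^2 + 1.
None of them divide P (all give nonzero remainder).
No irreducible factor of degree ≤ 3 exists, so P is irreducible over GF(2).

Yes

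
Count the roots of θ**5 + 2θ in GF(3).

Write P(θ) = θ**5 + 2θ.
Evaluate at each of the 3 elements of GF(3):
P(0) = 0 → root; P(1) = 0 → root; P(2) = 0 → root.
Roots: {0, 1, 2}.

3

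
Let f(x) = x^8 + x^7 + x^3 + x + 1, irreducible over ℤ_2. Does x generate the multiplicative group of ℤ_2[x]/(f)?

|GF(2^8)^×| = 2^8 − 1 = 255. Prime factorization: 255 = 3·5·17.
f is primitive ⇔ x has order 255 in GF(2)[x]/(f), i.e. x^(255/q) ≠ 1 for each prime q | 255.
x^(85) mod f = 1
x^(51) mod f = x^4 + x^3 + x^2 + x.
x^(15) mod f = x^6 + x^4 + x^2 + 1.
Since x^(85) = 1, the order of x divides 85 < 255; not primitive.

No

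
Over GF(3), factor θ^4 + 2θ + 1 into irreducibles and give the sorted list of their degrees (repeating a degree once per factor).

1, 3

Write f(θ) = θ^4 + 2θ + 1.
Roots in GF(3): f(0) = 1; f(1) = 1; f(2) = 0 → root.
Linear factors from roots: (θ + 1).
Complete factorization: f(θ) = (θ + 1)·(θ^3 + 2θ^2 + θ + 1).
Factor degrees with multiplicity: 1 + 3 = 4.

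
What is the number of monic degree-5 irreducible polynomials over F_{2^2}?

204

The number of monic irreducibles of degree 5 over GF(4) is (1/5)·Σ_{d∣5} μ(5/d) 4^d.
Divisors of 5: 1, 5; μ(5/d) for each: -1, 1.
Σ = − 4^1 + 4^5 = 1020.
N = 1020/5 = 204.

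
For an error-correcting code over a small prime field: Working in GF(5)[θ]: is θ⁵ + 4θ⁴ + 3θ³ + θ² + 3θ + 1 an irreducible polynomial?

Yes

Write g(θ) = θ⁵ + 4θ⁴ + 3θ³ + θ² + 3θ + 1.
Check for roots in GF(5): g(0) = 1; g(1) = 3; g(2) = 1; g(3) = 2; g(4) = 4.
No roots, so no linear factors.
Degree-2 irreducible divisors: test the 10 monic irreducibles of degree 2 over GF(5).
None of them divide g (all give nonzero remainder).
No irreducible factor of degree ≤ 2 exists, so g is irreducible over GF(5).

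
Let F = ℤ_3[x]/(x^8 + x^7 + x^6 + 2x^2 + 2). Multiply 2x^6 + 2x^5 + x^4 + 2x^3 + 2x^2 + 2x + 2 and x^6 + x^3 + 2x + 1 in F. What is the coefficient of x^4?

2

Multiply in ℤ_3[x]: (2x^6 + 2x^5 + x^4 + 2x^3 + 2x^2 + 2x + 2)·(x^6 + x^3 + 2x + 1) = 2x^12 + 2x^11 + x^10 + x^9 + x^8 + x^7 + x^6 + x^4 + 2x^3 + 2.
Reduce using x^8 ≡ 2x^7 + 2x^6 + x^2 + 1 (mod x^8 + x^7 + x^6 + 2x^2 + 2).
Reduced: 2x^7 + 2x^4 + x^3 + 2x^2 + 2x + 2.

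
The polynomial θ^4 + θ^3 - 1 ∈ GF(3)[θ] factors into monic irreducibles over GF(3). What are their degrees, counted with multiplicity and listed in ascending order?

4

Write h(θ) = θ^4 + θ^3 - 1.
Roots in GF(3): h(0) = 2; h(1) = 1; h(2) = 2.
Complete factorization: h(θ) = (θ^4 + θ^3 - 1).
Factor degrees with multiplicity: 4 = 4.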